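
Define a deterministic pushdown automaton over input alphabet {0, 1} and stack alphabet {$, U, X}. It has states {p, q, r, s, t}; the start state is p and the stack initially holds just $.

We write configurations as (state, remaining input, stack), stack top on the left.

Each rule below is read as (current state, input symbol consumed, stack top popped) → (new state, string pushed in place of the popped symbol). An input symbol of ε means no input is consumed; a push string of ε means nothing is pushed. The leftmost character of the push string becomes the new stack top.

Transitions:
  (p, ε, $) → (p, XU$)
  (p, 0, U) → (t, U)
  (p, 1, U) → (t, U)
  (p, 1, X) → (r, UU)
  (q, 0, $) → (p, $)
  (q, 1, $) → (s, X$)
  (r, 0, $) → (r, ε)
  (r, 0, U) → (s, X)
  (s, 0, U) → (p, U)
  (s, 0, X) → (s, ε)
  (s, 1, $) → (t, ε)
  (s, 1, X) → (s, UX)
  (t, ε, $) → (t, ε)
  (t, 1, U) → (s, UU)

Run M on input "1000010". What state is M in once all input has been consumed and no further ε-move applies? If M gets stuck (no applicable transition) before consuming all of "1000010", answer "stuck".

p

(p, 1000010, $)
  ε-move, top $: go to p, push XU$ → (p, 1000010, XU$)
  read 1, top X: go to r, push UU → (r, 000010, UUU$)
  read 0, top U: go to s, push X → (s, 00010, XUU$)
  read 0, top X: go to s, push ε → (s, 0010, UU$)
  read 0, top U: go to p, push U → (p, 010, UU$)
  read 0, top U: go to t, push U → (t, 10, UU$)
  read 1, top U: go to s, push UU → (s, 0, UUU$)
  read 0, top U: go to p, push U → (p, ε, UUU$)
All input consumed; M is in state p.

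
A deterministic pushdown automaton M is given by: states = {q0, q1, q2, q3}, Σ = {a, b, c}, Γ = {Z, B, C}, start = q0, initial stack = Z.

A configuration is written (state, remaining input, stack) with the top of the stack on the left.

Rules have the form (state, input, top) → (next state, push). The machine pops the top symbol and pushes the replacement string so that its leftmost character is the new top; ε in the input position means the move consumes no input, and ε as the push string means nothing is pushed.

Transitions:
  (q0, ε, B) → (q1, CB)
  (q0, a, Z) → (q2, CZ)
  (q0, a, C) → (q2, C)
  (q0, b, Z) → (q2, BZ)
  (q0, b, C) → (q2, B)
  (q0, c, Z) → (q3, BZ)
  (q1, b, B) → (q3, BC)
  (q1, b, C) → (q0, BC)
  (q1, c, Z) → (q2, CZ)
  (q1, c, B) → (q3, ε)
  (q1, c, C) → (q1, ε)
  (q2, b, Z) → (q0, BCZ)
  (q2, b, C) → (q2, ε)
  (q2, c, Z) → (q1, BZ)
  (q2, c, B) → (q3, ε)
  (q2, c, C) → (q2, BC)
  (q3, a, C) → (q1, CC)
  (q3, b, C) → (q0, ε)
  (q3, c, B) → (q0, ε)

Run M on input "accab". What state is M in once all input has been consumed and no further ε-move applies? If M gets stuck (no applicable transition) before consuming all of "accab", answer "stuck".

(q0, accab, Z) ⊢ (q2, ccab, CZ) ⊢ (q2, cab, BCZ) ⊢ (q3, ab, CZ) ⊢ (q1, b, CCZ) ⊢ (q0, ε, BCCZ) ⊢ (q1, ε, CBCCZ)
All input consumed; M is in state q1.

q1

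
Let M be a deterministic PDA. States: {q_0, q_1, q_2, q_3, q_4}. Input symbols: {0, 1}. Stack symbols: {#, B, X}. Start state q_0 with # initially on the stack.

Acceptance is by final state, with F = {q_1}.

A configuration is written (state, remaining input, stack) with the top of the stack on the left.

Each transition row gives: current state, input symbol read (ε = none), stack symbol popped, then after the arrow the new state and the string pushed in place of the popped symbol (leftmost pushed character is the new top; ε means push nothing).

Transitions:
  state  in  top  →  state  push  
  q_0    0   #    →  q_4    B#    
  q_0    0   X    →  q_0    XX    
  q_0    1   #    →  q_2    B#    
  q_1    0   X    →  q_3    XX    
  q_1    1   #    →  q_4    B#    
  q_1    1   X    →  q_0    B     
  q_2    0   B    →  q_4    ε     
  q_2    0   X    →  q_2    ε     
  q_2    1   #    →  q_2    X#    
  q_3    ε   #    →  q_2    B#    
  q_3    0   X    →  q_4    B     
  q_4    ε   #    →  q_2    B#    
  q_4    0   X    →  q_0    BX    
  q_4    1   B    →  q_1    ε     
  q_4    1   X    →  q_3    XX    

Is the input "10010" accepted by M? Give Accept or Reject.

(q_0, 10010, #)
  read 1, top #: go to q_2, push B# → (q_2, 0010, B#)
  read 0, top B: go to q_4, push ε → (q_4, 010, #)
  ε-move, top #: go to q_2, push B# → (q_2, 010, B#)
  read 0, top B: go to q_4, push ε → (q_4, 10, #)
  ε-move, top #: go to q_2, push B# → (q_2, 10, B#)
No transition applies at (q_2, 10, B#); input not fully consumed.

Reject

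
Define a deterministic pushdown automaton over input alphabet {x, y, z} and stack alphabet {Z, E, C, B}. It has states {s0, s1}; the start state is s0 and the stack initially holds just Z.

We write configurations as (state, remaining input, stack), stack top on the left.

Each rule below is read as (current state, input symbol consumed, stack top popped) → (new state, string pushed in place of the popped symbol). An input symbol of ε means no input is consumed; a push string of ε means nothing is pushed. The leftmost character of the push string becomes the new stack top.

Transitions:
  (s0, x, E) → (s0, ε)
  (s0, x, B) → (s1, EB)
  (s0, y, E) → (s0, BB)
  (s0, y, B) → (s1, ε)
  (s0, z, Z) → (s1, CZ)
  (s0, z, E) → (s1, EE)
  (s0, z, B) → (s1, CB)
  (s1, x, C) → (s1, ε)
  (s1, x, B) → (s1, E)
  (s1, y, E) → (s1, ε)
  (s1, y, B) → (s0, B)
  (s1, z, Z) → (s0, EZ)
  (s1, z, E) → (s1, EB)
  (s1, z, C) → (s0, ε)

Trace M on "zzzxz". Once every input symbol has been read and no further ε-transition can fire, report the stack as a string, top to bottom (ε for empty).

(s0, zzzxz, Z) ⊢ (s1, zzxz, CZ) ⊢ (s0, zxz, Z) ⊢ (s1, xz, CZ) ⊢ (s1, z, Z) ⊢ (s0, ε, EZ)
All input consumed in state s0 with stack EZ.

EZ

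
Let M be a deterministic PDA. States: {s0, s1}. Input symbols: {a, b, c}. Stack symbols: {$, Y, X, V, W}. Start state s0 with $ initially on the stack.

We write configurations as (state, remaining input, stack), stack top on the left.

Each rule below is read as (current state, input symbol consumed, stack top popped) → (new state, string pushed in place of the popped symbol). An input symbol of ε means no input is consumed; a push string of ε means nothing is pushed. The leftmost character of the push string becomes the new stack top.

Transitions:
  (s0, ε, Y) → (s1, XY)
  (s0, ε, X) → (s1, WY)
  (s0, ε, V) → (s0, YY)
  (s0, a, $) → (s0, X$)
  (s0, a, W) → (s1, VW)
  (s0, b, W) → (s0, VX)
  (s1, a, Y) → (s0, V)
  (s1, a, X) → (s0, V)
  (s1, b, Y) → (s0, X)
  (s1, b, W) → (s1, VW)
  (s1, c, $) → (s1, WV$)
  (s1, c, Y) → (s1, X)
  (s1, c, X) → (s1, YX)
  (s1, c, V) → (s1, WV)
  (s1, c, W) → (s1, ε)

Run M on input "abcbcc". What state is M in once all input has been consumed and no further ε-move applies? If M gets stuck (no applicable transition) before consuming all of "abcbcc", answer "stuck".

s1

(s0, abcbcc, $) ⊢ (s0, bcbcc, X$) ⊢ (s1, bcbcc, WY$) ⊢ (s1, cbcc, VWY$) ⊢ (s1, bcc, WVWY$) ⊢ (s1, cc, VWVWY$) ⊢ (s1, c, WVWVWY$) ⊢ (s1, ε, VWVWY$)
All input consumed; M is in state s1.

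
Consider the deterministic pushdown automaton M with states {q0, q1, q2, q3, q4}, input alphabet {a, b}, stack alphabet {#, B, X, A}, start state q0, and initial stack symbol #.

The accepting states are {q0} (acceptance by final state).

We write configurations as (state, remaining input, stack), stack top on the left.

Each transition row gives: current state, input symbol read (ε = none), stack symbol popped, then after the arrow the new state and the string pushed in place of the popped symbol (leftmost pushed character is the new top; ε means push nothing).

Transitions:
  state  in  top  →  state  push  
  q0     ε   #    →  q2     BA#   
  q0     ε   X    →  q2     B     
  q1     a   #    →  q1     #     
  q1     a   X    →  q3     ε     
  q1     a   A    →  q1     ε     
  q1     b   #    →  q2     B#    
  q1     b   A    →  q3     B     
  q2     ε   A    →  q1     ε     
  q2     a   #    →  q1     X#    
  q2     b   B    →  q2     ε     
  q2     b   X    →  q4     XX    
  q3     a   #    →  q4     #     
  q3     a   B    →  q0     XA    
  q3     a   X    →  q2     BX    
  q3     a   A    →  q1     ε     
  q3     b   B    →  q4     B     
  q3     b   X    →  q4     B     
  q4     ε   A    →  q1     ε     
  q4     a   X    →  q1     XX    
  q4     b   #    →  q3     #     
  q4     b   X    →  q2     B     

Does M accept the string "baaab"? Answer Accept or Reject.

Reject

(q0, baaab, #)
  ε-move, top #: go to q2, push BA# → (q2, baaab, BA#)
  read b, top B: go to q2, push ε → (q2, aaab, A#)
  ε-move, top A: go to q1, push ε → (q1, aaab, #)
  read a, top #: go to q1, push # → (q1, aab, #)
  read a, top #: go to q1, push # → (q1, ab, #)
  read a, top #: go to q1, push # → (q1, b, #)
  read b, top #: go to q2, push B# → (q2, ε, B#)
All input consumed; state q2 ∉ F and no further ε-move applies.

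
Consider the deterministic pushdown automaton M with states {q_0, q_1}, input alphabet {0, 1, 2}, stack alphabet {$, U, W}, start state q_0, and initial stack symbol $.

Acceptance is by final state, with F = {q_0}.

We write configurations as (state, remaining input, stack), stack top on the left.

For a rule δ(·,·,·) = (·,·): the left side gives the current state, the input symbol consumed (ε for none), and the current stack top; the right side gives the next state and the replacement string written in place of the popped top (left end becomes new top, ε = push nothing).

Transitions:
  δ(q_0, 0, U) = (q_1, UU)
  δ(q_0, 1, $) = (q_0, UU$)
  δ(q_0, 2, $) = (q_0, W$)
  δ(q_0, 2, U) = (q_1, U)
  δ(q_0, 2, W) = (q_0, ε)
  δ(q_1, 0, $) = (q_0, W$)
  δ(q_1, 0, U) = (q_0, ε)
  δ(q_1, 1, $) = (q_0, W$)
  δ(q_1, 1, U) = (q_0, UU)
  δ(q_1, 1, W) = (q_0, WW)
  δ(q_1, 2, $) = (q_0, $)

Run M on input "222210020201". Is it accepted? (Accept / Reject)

Accept

(q_0, 222210020201, $)
  read 2, top $: go to q_0, push W$ → (q_0, 22210020201, W$)
  read 2, top W: go to q_0, push ε → (q_0, 2210020201, $)
  read 2, top $: go to q_0, push W$ → (q_0, 210020201, W$)
  read 2, top W: go to q_0, push ε → (q_0, 10020201, $)
  read 1, top $: go to q_0, push UU$ → (q_0, 0020201, UU$)
  read 0, top U: go to q_1, push UU → (q_1, 020201, UUU$)
  read 0, top U: go to q_0, push ε → (q_0, 20201, UU$)
  read 2, top U: go to q_1, push U → (q_1, 0201, UU$)
  read 0, top U: go to q_0, push ε → (q_0, 201, U$)
  read 2, top U: go to q_1, push U → (q_1, 01, U$)
  read 0, top U: go to q_0, push ε → (q_0, 1, $)
  read 1, top $: go to q_0, push UU$ → (q_0, ε, UU$)
All input consumed; state q_0 ∈ F.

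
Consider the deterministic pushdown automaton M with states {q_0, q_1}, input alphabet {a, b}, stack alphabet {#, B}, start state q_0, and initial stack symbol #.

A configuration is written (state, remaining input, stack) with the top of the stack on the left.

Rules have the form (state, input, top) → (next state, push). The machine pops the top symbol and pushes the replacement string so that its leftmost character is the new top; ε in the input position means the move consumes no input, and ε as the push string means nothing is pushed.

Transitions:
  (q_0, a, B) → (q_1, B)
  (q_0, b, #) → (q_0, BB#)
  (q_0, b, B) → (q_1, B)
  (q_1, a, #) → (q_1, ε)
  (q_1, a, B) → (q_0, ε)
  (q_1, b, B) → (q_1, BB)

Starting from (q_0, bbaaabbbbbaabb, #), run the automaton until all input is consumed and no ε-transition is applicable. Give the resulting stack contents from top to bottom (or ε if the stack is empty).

(q_0, bbaaabbbbbaabb, #)
  read b, top #: go to q_0, push BB# → (q_0, baaabbbbbaabb, BB#)
  read b, top B: go to q_1, push B → (q_1, aaabbbbbaabb, BB#)
  read a, top B: go to q_0, push ε → (q_0, aabbbbbaabb, B#)
  read a, top B: go to q_1, push B → (q_1, abbbbbaabb, B#)
  read a, top B: go to q_0, push ε → (q_0, bbbbbaabb, #)
  read b, top #: go to q_0, push BB# → (q_0, bbbbaabb, BB#)
  read b, top B: go to q_1, push B → (q_1, bbbaabb, BB#)
  read b, top B: go to q_1, push BB → (q_1, bbaabb, BBB#)
  read b, top B: go to q_1, push BB → (q_1, baabb, BBBB#)
  read b, top B: go to q_1, push BB → (q_1, aabb, BBBBB#)
  read a, top B: go to q_0, push ε → (q_0, abb, BBBB#)
  read a, top B: go to q_1, push B → (q_1, bb, BBBB#)
  read b, top B: go to q_1, push BB → (q_1, b, BBBBB#)
  read b, top B: go to q_1, push BB → (q_1, ε, BBBBBB#)
All input consumed in state q_1 with stack BBBBBB#.

BBBBBB#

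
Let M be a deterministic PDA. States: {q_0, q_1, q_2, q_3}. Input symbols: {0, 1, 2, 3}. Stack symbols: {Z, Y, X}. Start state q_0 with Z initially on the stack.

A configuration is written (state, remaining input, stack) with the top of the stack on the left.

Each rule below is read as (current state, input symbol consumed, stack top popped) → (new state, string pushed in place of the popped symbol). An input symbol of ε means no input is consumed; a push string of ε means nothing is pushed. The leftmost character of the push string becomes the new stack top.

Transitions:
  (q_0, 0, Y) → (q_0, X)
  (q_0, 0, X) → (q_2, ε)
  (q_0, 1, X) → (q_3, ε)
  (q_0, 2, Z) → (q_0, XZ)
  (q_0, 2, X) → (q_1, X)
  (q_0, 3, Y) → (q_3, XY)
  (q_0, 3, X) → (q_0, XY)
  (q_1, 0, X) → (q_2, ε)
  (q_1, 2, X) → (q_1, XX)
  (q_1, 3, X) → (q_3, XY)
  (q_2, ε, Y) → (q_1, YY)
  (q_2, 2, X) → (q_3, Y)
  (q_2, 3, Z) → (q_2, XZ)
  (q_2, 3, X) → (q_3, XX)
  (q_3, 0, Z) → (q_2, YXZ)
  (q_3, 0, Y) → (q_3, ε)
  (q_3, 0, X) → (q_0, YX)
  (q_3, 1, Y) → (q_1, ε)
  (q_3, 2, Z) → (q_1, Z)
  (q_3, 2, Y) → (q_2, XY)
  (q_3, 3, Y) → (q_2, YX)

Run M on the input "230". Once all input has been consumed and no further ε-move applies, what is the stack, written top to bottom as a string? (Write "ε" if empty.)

(q_0, 230, Z)
  read 2, top Z: go to q_0, push XZ → (q_0, 30, XZ)
  read 3, top X: go to q_0, push XY → (q_0, 0, XYZ)
  read 0, top X: go to q_2, push ε → (q_2, ε, YZ)
  ε-move, top Y: go to q_1, push YY → (q_1, ε, YYZ)
All input consumed in state q_1 with stack YYZ.

YYZ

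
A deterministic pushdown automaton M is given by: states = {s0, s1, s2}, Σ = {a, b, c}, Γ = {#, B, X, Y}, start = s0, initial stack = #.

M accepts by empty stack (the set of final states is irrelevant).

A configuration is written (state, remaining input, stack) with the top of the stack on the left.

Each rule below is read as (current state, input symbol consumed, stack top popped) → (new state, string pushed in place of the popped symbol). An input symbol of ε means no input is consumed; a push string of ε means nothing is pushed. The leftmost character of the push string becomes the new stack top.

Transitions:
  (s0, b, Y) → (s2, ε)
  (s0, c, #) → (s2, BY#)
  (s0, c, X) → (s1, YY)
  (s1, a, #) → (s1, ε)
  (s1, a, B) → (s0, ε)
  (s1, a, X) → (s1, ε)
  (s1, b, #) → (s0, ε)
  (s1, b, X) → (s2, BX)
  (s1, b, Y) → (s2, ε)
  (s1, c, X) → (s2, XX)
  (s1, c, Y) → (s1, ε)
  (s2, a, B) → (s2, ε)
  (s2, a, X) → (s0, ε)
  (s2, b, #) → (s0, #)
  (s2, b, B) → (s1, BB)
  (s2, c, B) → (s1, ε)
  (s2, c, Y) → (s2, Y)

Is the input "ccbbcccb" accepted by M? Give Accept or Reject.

Accept

(s0, ccbbcccb, #)
  read c, top #: go to s2, push BY# → (s2, cbbcccb, BY#)
  read c, top B: go to s1, push ε → (s1, bbcccb, Y#)
  read b, top Y: go to s2, push ε → (s2, bcccb, #)
  read b, top #: go to s0, push # → (s0, cccb, #)
  read c, top #: go to s2, push BY# → (s2, ccb, BY#)
  read c, top B: go to s1, push ε → (s1, cb, Y#)
  read c, top Y: go to s1, push ε → (s1, b, #)
  read b, top #: go to s0, push ε → (s0, ε, ε)
All input consumed and the stack is empty.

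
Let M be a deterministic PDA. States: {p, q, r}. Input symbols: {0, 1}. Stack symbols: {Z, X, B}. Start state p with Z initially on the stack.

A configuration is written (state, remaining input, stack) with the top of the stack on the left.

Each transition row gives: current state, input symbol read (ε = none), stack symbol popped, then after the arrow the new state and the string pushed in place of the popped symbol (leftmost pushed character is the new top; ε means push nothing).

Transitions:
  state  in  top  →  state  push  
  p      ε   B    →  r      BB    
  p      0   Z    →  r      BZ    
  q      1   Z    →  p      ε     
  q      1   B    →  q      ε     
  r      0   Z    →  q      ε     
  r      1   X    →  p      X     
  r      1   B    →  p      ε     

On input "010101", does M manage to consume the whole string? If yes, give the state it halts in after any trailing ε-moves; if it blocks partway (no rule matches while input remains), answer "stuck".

(p, 010101, Z)
  read 0, top Z: go to r, push BZ → (r, 10101, BZ)
  read 1, top B: go to p, push ε → (p, 0101, Z)
  read 0, top Z: go to r, push BZ → (r, 101, BZ)
  read 1, top B: go to p, push ε → (p, 01, Z)
  read 0, top Z: go to r, push BZ → (r, 1, BZ)
  read 1, top B: go to p, push ε → (p, ε, Z)
All input consumed; M is in state p.

p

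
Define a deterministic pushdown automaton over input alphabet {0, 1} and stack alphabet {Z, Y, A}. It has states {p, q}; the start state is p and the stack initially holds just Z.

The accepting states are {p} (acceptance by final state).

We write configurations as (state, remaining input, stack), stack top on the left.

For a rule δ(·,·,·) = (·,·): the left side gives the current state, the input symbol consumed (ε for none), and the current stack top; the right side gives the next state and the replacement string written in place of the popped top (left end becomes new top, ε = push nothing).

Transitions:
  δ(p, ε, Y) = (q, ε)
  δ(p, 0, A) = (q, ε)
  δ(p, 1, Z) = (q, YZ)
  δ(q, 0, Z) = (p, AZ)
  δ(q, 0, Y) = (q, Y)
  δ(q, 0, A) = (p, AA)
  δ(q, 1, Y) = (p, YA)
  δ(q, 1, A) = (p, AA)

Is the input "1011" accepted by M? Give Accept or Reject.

Accept

(p, 1011, Z)
  read 1, top Z: go to q, push YZ → (q, 011, YZ)
  read 0, top Y: go to q, push Y → (q, 11, YZ)
  read 1, top Y: go to p, push YA → (p, 1, YAZ)
  ε-move, top Y: go to q, push ε → (q, 1, AZ)
  read 1, top A: go to p, push AA → (p, ε, AAZ)
All input consumed; state p ∈ F.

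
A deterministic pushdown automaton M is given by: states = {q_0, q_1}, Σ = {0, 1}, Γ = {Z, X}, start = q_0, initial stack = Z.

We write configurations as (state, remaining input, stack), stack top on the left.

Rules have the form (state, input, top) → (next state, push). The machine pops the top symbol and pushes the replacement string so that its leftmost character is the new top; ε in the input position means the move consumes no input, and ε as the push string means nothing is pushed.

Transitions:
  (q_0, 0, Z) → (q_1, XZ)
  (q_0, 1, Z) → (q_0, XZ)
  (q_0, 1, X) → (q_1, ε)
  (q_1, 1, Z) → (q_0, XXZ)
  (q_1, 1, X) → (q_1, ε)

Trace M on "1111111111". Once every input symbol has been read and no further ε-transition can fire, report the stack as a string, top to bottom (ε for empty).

XZ

(q_0, 1111111111, Z) ⊢ (q_0, 111111111, XZ) ⊢ (q_1, 11111111, Z) ⊢ (q_0, 1111111, XXZ) ⊢ (q_1, 111111, XZ) ⊢ (q_1, 11111, Z) ⊢ (q_0, 1111, XXZ) ⊢ (q_1, 111, XZ) ⊢ (q_1, 11, Z) ⊢ (q_0, 1, XXZ) ⊢ (q_1, ε, XZ)
All input consumed in state q_1 with stack XZ.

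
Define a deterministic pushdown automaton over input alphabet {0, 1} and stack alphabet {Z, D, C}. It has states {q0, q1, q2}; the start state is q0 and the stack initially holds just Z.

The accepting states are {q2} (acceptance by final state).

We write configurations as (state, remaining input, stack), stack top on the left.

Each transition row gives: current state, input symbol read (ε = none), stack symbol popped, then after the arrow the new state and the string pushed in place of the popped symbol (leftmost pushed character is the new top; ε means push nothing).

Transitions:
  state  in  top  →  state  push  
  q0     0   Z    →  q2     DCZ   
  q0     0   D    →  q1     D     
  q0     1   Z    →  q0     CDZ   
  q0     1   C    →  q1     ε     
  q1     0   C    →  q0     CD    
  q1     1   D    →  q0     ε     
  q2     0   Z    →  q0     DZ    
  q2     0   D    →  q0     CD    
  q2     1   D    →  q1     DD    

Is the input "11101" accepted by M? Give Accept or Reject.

Reject

(q0, 11101, Z) ⊢ (q0, 1101, CDZ) ⊢ (q1, 101, DZ) ⊢ (q0, 01, Z) ⊢ (q2, 1, DCZ) ⊢ (q1, ε, DDCZ)
All input consumed; state q1 ∉ F and no further ε-move applies.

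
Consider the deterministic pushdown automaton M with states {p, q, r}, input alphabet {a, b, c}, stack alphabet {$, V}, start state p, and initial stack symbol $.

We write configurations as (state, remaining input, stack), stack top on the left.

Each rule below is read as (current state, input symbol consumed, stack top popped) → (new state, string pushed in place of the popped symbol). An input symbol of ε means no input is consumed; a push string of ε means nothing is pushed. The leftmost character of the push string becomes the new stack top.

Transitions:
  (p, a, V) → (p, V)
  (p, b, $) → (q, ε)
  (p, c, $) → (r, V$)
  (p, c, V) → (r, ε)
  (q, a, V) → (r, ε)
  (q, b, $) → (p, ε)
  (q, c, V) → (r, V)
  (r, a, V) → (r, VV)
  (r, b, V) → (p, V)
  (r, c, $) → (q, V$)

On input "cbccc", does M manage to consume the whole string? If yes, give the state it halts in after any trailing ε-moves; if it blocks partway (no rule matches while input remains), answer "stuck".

(p, cbccc, $)
  read c, top $: go to r, push V$ → (r, bccc, V$)
  read b, top V: go to p, push V → (p, ccc, V$)
  read c, top V: go to r, push ε → (r, cc, $)
  read c, top $: go to q, push V$ → (q, c, V$)
  read c, top V: go to r, push V → (r, ε, V$)
All input consumed; M is in state r.

r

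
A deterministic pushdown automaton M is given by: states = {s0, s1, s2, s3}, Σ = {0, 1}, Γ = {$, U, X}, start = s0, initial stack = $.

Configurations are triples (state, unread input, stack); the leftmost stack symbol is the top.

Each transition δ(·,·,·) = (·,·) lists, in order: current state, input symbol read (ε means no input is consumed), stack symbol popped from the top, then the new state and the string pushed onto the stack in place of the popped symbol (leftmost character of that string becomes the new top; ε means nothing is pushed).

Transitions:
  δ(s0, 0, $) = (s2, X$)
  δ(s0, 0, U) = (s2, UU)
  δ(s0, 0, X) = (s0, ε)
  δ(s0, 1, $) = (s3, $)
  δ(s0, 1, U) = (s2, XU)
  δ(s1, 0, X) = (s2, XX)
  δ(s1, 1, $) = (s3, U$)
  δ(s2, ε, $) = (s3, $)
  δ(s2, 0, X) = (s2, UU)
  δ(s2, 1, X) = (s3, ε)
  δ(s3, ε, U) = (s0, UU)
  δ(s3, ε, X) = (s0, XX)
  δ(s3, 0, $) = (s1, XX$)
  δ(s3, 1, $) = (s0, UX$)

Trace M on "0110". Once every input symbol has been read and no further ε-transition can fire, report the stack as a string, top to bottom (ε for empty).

UUX$

(s0, 0110, $) ⊢ (s2, 110, X$) ⊢ (s3, 10, $) ⊢ (s0, 0, UX$) ⊢ (s2, ε, UUX$)
All input consumed in state s2 with stack UUX$.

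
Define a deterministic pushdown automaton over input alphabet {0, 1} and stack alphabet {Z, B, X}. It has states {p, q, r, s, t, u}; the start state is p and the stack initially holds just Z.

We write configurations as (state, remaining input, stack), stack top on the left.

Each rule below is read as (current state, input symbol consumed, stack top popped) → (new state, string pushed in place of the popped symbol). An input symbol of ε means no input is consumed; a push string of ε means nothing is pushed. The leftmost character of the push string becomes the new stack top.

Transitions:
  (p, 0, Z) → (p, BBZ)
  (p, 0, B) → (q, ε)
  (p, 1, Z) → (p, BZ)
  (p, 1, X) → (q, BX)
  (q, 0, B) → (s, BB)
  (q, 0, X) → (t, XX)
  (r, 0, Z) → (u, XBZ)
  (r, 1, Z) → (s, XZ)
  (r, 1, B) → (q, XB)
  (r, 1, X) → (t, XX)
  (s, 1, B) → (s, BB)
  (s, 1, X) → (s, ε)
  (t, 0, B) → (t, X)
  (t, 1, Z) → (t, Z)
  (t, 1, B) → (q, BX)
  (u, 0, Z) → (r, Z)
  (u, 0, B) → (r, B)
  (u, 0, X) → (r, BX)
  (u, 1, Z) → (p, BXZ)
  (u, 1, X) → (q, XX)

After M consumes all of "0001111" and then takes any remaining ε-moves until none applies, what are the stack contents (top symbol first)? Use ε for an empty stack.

BBBBBBZ

(p, 0001111, Z)
  read 0, top Z: go to p, push BBZ → (p, 001111, BBZ)
  read 0, top B: go to q, push ε → (q, 01111, BZ)
  read 0, top B: go to s, push BB → (s, 1111, BBZ)
  read 1, top B: go to s, push BB → (s, 111, BBBZ)
  read 1, top B: go to s, push BB → (s, 11, BBBBZ)
  read 1, top B: go to s, push BB → (s, 1, BBBBBZ)
  read 1, top B: go to s, push BB → (s, ε, BBBBBBZ)
All input consumed in state s with stack BBBBBBZ.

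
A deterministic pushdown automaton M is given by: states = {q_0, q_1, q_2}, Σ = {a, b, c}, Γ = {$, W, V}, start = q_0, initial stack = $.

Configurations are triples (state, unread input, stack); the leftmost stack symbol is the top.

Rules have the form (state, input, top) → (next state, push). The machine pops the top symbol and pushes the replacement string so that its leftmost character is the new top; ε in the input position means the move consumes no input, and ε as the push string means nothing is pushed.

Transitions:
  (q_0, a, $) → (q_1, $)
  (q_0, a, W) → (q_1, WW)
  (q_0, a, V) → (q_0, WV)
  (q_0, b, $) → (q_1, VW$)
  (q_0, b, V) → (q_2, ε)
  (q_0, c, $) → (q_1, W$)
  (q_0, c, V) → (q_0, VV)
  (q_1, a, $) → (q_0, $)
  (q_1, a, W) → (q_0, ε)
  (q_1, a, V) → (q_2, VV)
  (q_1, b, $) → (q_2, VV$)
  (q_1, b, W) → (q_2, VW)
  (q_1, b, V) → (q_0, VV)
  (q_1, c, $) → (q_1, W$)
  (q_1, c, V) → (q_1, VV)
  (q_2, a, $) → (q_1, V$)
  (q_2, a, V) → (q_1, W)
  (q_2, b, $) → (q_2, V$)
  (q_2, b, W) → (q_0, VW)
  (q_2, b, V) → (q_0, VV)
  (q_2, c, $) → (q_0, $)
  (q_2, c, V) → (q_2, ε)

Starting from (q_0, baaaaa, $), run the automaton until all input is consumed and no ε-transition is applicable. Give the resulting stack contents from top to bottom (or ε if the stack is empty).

WWVW$

(q_0, baaaaa, $)
  read b, top $: go to q_1, push VW$ → (q_1, aaaaa, VW$)
  read a, top V: go to q_2, push VV → (q_2, aaaa, VVW$)
  read a, top V: go to q_1, push W → (q_1, aaa, WVW$)
  read a, top W: go to q_0, push ε → (q_0, aa, VW$)
  read a, top V: go to q_0, push WV → (q_0, a, WVW$)
  read a, top W: go to q_1, push WW → (q_1, ε, WWVW$)
All input consumed in state q_1 with stack WWVW$.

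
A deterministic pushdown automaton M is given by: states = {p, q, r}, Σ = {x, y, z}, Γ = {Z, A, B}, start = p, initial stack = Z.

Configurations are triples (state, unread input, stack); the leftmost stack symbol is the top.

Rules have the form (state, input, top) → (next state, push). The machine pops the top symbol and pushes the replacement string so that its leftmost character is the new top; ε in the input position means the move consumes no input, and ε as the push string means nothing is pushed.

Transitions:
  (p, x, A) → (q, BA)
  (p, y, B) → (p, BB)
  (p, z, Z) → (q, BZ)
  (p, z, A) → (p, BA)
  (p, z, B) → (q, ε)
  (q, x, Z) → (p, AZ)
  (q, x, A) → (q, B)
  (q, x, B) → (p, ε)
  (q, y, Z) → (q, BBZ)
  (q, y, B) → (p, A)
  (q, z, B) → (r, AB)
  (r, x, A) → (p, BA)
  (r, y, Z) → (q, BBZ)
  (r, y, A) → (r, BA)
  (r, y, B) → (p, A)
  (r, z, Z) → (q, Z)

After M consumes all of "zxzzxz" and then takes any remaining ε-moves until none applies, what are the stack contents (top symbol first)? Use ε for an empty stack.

(p, zxzzxz, Z)
  read z, top Z: go to q, push BZ → (q, xzzxz, BZ)
  read x, top B: go to p, push ε → (p, zzxz, Z)
  read z, top Z: go to q, push BZ → (q, zxz, BZ)
  read z, top B: go to r, push AB → (r, xz, ABZ)
  read x, top A: go to p, push BA → (p, z, BABZ)
  read z, top B: go to q, push ε → (q, ε, ABZ)
All input consumed in state q with stack ABZ.

ABZ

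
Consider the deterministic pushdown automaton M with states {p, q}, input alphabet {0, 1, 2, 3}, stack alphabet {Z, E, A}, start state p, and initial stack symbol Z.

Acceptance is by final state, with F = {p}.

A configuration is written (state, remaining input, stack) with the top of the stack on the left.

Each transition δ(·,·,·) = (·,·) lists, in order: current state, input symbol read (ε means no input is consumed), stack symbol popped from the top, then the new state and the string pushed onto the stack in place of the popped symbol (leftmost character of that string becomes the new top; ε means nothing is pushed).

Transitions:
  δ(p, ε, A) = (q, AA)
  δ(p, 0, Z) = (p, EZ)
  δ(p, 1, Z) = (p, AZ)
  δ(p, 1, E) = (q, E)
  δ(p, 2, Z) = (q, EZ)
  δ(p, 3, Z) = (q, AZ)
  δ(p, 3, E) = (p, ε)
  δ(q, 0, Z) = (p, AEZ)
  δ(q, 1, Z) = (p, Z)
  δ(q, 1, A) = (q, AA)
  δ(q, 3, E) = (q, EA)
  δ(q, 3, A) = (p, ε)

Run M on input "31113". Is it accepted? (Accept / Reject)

Accept

(p, 31113, Z) ⊢ (q, 1113, AZ) ⊢ (q, 113, AAZ) ⊢ (q, 13, AAAZ) ⊢ (q, 3, AAAAZ) ⊢ (p, ε, AAAZ)
All input consumed; state p ∈ F.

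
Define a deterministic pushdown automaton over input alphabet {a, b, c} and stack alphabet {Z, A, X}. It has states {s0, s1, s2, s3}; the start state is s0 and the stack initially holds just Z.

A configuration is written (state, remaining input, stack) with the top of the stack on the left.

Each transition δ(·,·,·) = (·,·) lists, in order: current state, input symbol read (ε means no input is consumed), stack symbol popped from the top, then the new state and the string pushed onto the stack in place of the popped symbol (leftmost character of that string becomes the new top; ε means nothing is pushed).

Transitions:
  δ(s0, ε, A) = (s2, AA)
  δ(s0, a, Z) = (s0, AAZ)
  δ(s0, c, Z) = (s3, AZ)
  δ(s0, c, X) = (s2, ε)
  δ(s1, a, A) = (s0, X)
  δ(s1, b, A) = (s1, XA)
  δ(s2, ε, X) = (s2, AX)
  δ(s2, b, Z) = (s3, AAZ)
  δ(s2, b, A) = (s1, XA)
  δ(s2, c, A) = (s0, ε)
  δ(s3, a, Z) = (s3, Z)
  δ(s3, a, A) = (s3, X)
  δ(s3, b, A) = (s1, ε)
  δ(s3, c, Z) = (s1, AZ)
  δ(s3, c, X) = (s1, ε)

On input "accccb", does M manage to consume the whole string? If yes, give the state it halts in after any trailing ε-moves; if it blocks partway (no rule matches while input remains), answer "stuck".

(s0, accccb, Z) ⊢ (s0, ccccb, AAZ) ⊢ (s2, ccccb, AAAZ) ⊢ (s0, cccb, AAZ) ⊢ (s2, cccb, AAAZ) ⊢ (s0, ccb, AAZ) ⊢ (s2, ccb, AAAZ) ⊢ (s0, cb, AAZ) ⊢ (s2, cb, AAAZ) ⊢ (s0, b, AAZ) ⊢ (s2, b, AAAZ) ⊢ (s1, ε, XAAAZ)
All input consumed; M is in state s1.

s1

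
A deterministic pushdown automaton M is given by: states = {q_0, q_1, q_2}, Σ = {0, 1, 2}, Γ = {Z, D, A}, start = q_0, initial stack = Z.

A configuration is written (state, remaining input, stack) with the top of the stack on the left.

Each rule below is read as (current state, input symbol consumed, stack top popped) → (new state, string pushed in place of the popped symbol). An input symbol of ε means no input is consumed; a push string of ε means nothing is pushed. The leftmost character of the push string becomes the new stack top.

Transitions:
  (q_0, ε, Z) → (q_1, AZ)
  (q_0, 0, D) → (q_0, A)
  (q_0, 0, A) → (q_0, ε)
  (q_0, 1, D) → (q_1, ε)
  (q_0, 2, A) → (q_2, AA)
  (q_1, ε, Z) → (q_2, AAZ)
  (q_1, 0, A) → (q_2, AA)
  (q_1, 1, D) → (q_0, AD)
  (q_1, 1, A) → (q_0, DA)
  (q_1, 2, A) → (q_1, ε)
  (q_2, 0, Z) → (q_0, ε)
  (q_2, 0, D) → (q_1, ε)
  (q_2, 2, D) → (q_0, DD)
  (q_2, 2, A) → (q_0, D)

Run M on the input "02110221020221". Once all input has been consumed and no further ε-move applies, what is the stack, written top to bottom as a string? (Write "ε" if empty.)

AAAZ

(q_0, 02110221020221, Z)
  ε-move, top Z: go to q_1, push AZ → (q_1, 02110221020221, AZ)
  read 0, top A: go to q_2, push AA → (q_2, 2110221020221, AAZ)
  read 2, top A: go to q_0, push D → (q_0, 110221020221, DAZ)
  read 1, top D: go to q_1, push ε → (q_1, 10221020221, AZ)
  read 1, top A: go to q_0, push DA → (q_0, 0221020221, DAZ)
  read 0, top D: go to q_0, push A → (q_0, 221020221, AAZ)
  read 2, top A: go to q_2, push AA → (q_2, 21020221, AAAZ)
  read 2, top A: go to q_0, push D → (q_0, 1020221, DAAZ)
  read 1, top D: go to q_1, push ε → (q_1, 020221, AAZ)
  read 0, top A: go to q_2, push AA → (q_2, 20221, AAAZ)
  read 2, top A: go to q_0, push D → (q_0, 0221, DAAZ)
  read 0, top D: go to q_0, push A → (q_0, 221, AAAZ)
  read 2, top A: go to q_2, push AA → (q_2, 21, AAAAZ)
  read 2, top A: go to q_0, push D → (q_0, 1, DAAAZ)
  read 1, top D: go to q_1, push ε → (q_1, ε, AAAZ)
All input consumed in state q_1 with stack AAAZ.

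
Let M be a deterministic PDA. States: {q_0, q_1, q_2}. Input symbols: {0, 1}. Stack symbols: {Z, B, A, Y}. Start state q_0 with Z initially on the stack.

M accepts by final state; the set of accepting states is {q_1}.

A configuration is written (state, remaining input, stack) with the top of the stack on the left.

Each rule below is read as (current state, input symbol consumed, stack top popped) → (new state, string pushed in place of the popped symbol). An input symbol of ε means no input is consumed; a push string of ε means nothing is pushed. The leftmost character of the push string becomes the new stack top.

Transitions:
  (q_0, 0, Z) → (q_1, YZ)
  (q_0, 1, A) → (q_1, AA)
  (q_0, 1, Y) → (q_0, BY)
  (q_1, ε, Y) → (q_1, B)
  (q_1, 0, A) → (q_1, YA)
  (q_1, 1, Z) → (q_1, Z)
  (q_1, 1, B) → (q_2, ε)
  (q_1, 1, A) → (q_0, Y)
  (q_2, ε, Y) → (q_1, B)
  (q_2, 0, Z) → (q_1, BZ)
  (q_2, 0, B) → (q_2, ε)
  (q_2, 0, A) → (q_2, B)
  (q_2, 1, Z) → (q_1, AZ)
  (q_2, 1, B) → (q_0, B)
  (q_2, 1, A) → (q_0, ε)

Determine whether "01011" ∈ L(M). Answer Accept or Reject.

(q_0, 01011, Z) ⊢ (q_1, 1011, YZ) ⊢ (q_1, 1011, BZ) ⊢ (q_2, 011, Z) ⊢ (q_1, 11, BZ) ⊢ (q_2, 1, Z) ⊢ (q_1, ε, AZ)
All input consumed; state q_1 ∈ F.

Accept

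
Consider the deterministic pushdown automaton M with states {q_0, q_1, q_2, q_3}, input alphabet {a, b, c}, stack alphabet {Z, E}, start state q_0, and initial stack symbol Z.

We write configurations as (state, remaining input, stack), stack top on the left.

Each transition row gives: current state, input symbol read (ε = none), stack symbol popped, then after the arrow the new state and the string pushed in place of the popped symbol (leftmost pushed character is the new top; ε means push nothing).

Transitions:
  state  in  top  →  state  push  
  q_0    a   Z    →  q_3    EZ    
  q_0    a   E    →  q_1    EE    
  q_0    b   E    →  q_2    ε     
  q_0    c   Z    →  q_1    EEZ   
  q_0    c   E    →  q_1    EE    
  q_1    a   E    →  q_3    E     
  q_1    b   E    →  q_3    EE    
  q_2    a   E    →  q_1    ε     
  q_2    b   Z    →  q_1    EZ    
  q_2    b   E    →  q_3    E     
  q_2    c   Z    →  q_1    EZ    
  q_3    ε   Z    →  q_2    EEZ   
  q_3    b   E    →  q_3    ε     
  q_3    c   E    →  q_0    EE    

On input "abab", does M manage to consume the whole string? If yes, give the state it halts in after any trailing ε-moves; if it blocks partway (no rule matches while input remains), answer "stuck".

(q_0, abab, Z)
  read a, top Z: go to q_3, push EZ → (q_3, bab, EZ)
  read b, top E: go to q_3, push ε → (q_3, ab, Z)
  ε-move, top Z: go to q_2, push EEZ → (q_2, ab, EEZ)
  read a, top E: go to q_1, push ε → (q_1, b, EZ)
  read b, top E: go to q_3, push EE → (q_3, ε, EEZ)
All input consumed; M is in state q_3.

q_3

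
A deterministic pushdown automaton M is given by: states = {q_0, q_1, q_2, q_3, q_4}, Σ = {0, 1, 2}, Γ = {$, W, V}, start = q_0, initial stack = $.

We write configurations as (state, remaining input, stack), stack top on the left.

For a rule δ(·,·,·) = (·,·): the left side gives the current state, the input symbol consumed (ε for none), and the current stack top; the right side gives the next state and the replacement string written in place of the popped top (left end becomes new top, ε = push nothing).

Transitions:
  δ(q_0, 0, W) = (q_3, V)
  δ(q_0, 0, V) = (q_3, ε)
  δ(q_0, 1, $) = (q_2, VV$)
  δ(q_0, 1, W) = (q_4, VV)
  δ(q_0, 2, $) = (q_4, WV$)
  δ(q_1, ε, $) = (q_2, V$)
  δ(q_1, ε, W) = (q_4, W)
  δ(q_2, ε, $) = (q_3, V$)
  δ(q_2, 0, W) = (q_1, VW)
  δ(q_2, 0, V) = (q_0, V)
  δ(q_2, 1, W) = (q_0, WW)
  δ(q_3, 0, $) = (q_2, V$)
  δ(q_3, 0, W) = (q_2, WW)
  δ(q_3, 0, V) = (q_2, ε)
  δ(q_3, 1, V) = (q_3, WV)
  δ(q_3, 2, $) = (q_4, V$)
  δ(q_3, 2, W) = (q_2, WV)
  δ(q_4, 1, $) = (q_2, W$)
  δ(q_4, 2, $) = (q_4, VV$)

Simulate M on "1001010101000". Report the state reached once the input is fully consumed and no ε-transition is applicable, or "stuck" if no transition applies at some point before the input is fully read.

q_1

(q_0, 1001010101000, $)
  read 1, top $: go to q_2, push VV$ → (q_2, 001010101000, VV$)
  read 0, top V: go to q_0, push V → (q_0, 01010101000, VV$)
  read 0, top V: go to q_3, push ε → (q_3, 1010101000, V$)
  read 1, top V: go to q_3, push WV → (q_3, 010101000, WV$)
  read 0, top W: go to q_2, push WW → (q_2, 10101000, WWV$)
  read 1, top W: go to q_0, push WW → (q_0, 0101000, WWWV$)
  read 0, top W: go to q_3, push V → (q_3, 101000, VWWV$)
  read 1, top V: go to q_3, push WV → (q_3, 01000, WVWWV$)
  read 0, top W: go to q_2, push WW → (q_2, 1000, WWVWWV$)
  read 1, top W: go to q_0, push WW → (q_0, 000, WWWVWWV$)
  read 0, top W: go to q_3, push V → (q_3, 00, VWWVWWV$)
  read 0, top V: go to q_2, push ε → (q_2, 0, WWVWWV$)
  read 0, top W: go to q_1, push VW → (q_1, ε, VWWVWWV$)
All input consumed; M is in state q_1.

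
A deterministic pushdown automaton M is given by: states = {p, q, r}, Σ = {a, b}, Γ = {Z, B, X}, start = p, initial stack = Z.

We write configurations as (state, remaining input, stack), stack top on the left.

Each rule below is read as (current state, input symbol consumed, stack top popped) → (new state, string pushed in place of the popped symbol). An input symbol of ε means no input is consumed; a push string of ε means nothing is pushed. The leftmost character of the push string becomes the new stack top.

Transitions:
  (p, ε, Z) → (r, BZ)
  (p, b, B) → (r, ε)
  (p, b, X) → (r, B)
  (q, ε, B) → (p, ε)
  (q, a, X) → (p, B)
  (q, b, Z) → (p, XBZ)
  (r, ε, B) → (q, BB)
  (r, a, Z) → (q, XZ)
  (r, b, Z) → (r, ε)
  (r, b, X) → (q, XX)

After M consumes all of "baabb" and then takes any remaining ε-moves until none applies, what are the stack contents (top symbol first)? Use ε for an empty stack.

ε

(p, baabb, Z)
  ε-move, top Z: go to r, push BZ → (r, baabb, BZ)
  ε-move, top B: go to q, push BB → (q, baabb, BBZ)
  ε-move, top B: go to p, push ε → (p, baabb, BZ)
  read b, top B: go to r, push ε → (r, aabb, Z)
  read a, top Z: go to q, push XZ → (q, abb, XZ)
  read a, top X: go to p, push B → (p, bb, BZ)
  read b, top B: go to r, push ε → (r, b, Z)
  read b, top Z: go to r, push ε → (r, ε, ε)
All input consumed in state r with stack ε.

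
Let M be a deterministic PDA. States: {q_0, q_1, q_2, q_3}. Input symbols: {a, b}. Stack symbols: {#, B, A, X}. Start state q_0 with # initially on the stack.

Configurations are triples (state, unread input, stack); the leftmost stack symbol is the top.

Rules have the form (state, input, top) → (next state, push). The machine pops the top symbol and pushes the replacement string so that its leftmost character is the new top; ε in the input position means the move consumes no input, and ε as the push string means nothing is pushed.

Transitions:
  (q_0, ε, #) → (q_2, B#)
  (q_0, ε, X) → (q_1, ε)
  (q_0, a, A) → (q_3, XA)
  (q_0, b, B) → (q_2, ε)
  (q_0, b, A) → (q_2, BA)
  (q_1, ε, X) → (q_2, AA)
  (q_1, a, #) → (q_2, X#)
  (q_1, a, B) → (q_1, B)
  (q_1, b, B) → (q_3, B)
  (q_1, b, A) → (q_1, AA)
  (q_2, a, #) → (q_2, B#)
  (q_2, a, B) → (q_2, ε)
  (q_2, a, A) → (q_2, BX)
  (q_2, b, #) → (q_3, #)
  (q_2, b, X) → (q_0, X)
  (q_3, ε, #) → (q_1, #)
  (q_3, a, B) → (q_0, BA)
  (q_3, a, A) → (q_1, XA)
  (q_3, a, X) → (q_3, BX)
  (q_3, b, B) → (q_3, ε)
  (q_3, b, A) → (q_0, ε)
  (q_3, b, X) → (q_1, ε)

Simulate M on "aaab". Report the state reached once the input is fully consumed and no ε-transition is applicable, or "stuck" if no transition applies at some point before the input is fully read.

q_1

(q_0, aaab, #) ⊢ (q_2, aaab, B#) ⊢ (q_2, aab, #) ⊢ (q_2, ab, B#) ⊢ (q_2, b, #) ⊢ (q_3, ε, #) ⊢ (q_1, ε, #)
All input consumed; M is in state q_1.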